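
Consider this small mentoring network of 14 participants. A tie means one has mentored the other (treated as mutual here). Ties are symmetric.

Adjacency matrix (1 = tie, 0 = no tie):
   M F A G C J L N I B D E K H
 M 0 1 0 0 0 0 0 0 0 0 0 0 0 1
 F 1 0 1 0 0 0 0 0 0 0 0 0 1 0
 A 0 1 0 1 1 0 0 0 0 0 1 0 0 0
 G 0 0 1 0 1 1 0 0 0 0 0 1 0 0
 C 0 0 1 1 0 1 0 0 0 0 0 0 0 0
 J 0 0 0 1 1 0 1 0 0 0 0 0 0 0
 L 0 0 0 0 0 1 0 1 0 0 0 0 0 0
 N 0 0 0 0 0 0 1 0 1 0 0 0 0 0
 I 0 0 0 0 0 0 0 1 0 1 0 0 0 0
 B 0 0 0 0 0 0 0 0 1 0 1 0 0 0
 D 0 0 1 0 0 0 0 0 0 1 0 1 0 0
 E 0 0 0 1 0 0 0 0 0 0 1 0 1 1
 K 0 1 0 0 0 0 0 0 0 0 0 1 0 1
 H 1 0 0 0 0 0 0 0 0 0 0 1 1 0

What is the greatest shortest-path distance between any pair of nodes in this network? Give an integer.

Eccentricity of each node (its greatest distance to any other): A:4, B:4, C:4, D:4, E:4, F:5, G:4, H:5, I:5, J:4, K:5, L:5, M:6, N:6.
The maximum eccentricity is 6, realized for instance by the pair M–N via M – F – A – D – B – I – N. So the diameter is 6.

6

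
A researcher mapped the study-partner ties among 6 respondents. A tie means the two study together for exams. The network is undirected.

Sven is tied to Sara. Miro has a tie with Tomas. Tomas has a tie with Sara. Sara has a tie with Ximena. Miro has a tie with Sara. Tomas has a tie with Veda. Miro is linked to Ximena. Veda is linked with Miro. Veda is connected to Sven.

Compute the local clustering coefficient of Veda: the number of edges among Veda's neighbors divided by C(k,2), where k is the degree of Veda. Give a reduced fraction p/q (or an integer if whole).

1/3

Veda's neighbors: Miro, Sven, and Tomas (k = 3).
Possible neighbor pairs: C(3,2) = 3. Edges among them: Miro–Tomas → e = 1.
Clustering(Veda) = 1/3.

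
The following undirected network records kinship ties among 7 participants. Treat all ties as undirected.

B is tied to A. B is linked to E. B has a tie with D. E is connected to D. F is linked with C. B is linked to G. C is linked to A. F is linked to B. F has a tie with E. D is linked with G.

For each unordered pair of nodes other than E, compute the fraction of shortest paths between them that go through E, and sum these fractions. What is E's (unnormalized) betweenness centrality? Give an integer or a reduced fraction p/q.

Pairs whose geodesics pass through E — C–D: 1/3; D–F: 1/2.
All other pairs contribute 0.
Summing the contributions gives betweenness(E) = 5/6.

5/6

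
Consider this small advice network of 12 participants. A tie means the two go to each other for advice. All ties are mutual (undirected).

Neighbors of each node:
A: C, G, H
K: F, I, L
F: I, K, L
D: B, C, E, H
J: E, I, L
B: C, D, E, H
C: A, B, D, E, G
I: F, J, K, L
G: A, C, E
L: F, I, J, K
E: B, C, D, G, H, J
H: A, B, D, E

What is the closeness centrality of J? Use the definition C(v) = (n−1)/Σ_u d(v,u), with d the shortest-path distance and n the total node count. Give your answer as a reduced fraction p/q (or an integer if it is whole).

11/20

Distances from J: A:3, B:2, C:2, D:2, E:1, F:2, G:2, H:2, I:1, K:2, L:1. Sum = 20.
n = 12, so closeness = 11/20.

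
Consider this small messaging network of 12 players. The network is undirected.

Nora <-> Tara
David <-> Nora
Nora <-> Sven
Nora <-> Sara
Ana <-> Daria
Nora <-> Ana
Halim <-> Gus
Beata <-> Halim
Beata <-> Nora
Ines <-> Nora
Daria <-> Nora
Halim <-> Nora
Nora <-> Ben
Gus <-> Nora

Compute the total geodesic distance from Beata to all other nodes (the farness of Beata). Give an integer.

20

Distances from Beata: Ana:2, Ben:2, Daria:2, David:2, Gus:2, Halim:1, Ines:2, Nora:1, Sara:2, Sven:2, Tara:2.
Sum = 2 + 2 + 2 + 2 + 2 + 1 + 2 + 1 + 2 + 2 + 2 = 20.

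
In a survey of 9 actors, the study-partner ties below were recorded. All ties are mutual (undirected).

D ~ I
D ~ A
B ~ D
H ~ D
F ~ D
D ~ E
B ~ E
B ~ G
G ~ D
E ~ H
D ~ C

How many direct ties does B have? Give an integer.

B is directly tied to D, E, and G. That is 3 neighbors, so the degree of B is 3.

3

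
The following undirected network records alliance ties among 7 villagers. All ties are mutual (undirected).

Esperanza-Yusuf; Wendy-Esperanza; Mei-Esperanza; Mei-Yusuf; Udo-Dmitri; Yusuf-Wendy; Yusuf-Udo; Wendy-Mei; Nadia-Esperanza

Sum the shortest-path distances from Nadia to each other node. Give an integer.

14

Distances from Nadia: Dmitri:4, Esperanza:1, Mei:2, Udo:3, Wendy:2, Yusuf:2.
Sum = 4 + 1 + 2 + 3 + 2 + 2 = 14.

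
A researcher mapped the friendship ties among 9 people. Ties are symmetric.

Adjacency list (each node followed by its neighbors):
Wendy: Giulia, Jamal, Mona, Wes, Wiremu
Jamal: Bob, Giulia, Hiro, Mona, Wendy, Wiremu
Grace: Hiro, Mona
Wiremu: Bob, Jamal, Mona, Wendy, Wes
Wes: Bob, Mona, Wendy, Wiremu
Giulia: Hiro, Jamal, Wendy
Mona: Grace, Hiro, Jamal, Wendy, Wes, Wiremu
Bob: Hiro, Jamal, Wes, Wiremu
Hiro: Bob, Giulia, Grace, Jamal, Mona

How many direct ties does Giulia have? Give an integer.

3

Giulia is directly tied to Hiro, Jamal, and Wendy. That is 3 neighbors, so the degree of Giulia is 3.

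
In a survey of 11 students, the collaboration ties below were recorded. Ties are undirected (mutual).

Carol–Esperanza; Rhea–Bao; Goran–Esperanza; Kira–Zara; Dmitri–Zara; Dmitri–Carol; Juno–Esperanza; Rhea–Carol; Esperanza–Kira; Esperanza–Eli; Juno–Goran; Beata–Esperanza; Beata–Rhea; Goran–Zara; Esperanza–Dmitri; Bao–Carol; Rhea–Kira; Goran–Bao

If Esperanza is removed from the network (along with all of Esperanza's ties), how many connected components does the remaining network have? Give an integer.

Without Esperanza, the remaining ties split the others into: {Bao, Beata, Carol, Dmitri, Goran, Juno, Kira, Rhea, Zara}; {Eli}.
That's 2 separate components.

2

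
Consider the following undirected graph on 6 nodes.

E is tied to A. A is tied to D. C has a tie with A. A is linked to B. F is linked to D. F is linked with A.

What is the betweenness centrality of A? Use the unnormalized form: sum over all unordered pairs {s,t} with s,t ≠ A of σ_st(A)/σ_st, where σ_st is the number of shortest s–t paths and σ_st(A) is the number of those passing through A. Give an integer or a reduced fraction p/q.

9

Pairs whose geodesics pass through A — F–B: 1; F–C: 1; F–E: 1; B–C: 1; B–E: 1; B–D: 1; C–E: 1; C–D: 1; E–D: 1.
All other pairs contribute 0.
Summing the contributions gives betweenness(A) = 9.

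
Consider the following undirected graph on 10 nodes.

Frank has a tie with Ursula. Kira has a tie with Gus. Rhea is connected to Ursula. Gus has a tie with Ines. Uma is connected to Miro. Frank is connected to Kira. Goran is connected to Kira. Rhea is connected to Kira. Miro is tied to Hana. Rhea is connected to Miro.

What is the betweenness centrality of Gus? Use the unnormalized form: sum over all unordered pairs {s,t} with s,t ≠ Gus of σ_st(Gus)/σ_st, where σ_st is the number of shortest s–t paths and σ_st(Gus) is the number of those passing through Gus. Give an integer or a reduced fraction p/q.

Pairs whose geodesics pass through Gus — Kira–Ines: 1; Ursula–Ines: 2/2; Ines–Rhea: 1; Ines–Uma: 1; Ines–Frank: 1; Ines–Hana: 1; Ines–Goran: 1; Ines–Miro: 1.
All other pairs contribute 0.
Summing the contributions gives betweenness(Gus) = 8.

8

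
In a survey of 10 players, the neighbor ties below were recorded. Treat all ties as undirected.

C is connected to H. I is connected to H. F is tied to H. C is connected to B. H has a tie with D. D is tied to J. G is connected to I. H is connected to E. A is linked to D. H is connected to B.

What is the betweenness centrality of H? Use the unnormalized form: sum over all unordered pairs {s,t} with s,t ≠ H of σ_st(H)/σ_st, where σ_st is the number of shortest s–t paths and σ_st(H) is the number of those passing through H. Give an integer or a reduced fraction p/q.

31

Pairs whose geodesics pass through H — I–D: 1; I–J: 1; I–B: 1; I–E: 1; I–F: 1; I–C: 1; I–A: 1; D–B: 1; D–E: 1; D–G: 1; D–F: 1; D–C: 1; J–B: 1; J–E: 1 … (+17 more pairs).
All other pairs contribute 0.
Summing the contributions gives betweenness(H) = 31.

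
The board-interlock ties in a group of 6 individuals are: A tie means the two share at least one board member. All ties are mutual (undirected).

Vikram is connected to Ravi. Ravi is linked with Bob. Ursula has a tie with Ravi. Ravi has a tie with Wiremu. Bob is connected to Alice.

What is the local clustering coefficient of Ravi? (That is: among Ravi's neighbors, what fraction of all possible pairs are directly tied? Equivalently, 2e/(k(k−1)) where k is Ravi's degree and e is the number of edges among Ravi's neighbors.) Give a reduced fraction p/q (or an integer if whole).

0

Ravi's neighbors: Bob, Ursula, Vikram, and Wiremu (k = 4).
Possible neighbor pairs: C(4,2) = 6. Edges among them: none → e = 0.
Clustering(Ravi) = 0/6 = 0.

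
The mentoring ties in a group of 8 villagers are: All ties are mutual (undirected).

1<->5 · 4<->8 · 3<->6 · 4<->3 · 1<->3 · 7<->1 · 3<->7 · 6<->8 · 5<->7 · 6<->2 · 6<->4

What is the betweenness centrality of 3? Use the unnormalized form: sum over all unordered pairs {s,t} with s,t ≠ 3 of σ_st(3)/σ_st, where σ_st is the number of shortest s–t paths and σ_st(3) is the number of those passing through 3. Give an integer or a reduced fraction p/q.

Pairs whose geodesics pass through 3 — 2–5: 2/2; 2–1: 1; 2–7: 1; 4–5: 2/2; 4–1: 1; 4–7: 1; 8–5: 4/4; 8–1: 2/2; 8–7: 2/2; 6–5: 2/2; 6–1: 1; 6–7: 1.
All other pairs contribute 0.
Summing the contributions gives betweenness(3) = 12.

12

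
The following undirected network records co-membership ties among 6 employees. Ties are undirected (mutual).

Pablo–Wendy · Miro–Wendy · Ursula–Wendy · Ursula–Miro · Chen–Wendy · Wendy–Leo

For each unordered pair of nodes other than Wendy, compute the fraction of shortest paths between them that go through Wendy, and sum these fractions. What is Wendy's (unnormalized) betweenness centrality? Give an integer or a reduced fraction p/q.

Pairs whose geodesics pass through Wendy — Pablo–Miro: 1; Pablo–Chen: 1; Pablo–Leo: 1; Pablo–Ursula: 1; Miro–Chen: 1; Miro–Leo: 1; Chen–Leo: 1; Chen–Ursula: 1; Leo–Ursula: 1.
All other pairs contribute 0.
Summing the contributions gives betweenness(Wendy) = 9.

9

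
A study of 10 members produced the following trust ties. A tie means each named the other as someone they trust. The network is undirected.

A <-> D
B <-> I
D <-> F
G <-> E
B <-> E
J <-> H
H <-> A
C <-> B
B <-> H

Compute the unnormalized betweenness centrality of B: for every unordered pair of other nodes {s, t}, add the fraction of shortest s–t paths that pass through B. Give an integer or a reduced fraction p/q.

25

Pairs whose geodesics pass through B — I–G: 1; I–D: 1; I–A: 1; I–F: 1; I–H: 1; I–E: 1; I–J: 1; I–C: 1; G–D: 1; G–A: 1; G–F: 1; G–H: 1; G–J: 1; G–C: 1 … (+11 more pairs).
All other pairs contribute 0.
Summing the contributions gives betweenness(B) = 25.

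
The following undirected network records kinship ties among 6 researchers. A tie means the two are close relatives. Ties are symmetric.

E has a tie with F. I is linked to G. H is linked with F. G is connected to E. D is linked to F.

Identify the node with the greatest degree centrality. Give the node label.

F

Degrees — D:1, E:2, F:3, G:2, H:1, I:1.
The maximum is 3, attained only by F.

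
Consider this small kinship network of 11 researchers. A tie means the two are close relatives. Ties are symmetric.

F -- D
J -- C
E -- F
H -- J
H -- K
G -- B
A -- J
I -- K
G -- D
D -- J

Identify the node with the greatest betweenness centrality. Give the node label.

Unnormalized betweenness of each node: A:0, B:0, C:0, D:28, E:0, F:9, G:9, H:16, I:0, J:32, K:9.
J has the largest value, 32, making it the main broker — the node through which the most shortest paths run.

J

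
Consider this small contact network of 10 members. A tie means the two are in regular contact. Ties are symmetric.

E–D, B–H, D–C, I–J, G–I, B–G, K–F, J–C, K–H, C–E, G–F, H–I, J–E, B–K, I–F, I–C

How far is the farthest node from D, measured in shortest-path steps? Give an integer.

4

Distances from D: B:4, C:1, E:1, F:3, G:3, H:3, I:2, J:2, K:4.
The largest is 4 (to B and K), so the eccentricity of D is 4.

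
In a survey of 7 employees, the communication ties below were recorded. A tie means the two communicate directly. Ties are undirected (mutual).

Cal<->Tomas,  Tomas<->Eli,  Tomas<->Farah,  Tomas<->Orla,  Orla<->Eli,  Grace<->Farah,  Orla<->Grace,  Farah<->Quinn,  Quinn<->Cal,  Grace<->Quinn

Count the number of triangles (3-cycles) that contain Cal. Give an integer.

0

Cal's neighbors are Quinn and Tomas, but none of them are tied to each other, so no triangle contains Cal.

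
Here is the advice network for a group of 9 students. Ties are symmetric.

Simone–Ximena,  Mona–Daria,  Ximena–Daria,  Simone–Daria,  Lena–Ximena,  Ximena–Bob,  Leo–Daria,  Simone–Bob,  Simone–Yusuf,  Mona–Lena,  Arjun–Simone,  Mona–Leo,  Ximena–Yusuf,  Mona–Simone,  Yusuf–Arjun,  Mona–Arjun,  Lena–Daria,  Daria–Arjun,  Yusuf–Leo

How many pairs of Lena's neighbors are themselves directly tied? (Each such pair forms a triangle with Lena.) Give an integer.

2

Lena's neighbors: Daria, Mona, and Ximena.
Neighbor pairs that are themselves tied: Lena–Daria–Mona; Lena–Daria–Ximena. Each forms one triangle with Lena, for 2 in total.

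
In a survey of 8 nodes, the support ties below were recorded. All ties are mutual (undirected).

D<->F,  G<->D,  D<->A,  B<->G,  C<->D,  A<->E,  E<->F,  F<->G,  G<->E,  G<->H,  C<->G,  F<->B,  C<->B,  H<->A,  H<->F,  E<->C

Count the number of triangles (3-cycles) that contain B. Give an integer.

B's neighbors: C, F, and G.
Neighbor pairs that are themselves tied: B–C–G; B–F–G. Each forms one triangle with B, for 2 in total.

2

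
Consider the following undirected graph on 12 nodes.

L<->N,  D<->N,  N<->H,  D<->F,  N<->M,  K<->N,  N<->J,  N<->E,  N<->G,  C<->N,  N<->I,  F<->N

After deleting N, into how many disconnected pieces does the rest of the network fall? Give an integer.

10

Without N, the remaining ties split the others into: {E}; {C}; {D, F}; {G}; {J}; {I}; {K}; {M}; {L}; {H}.
That's 10 separate components.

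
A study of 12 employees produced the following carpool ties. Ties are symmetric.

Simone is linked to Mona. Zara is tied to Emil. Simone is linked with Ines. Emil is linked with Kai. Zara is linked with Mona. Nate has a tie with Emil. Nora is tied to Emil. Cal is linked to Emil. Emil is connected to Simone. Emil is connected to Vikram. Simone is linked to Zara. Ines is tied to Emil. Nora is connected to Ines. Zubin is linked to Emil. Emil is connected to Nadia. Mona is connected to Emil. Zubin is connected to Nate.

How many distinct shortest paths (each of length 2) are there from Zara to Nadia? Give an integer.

The shortest distance is 2, and the only length-2 path is Zara–Emil–Nadia. So there is exactly 1 shortest path.

1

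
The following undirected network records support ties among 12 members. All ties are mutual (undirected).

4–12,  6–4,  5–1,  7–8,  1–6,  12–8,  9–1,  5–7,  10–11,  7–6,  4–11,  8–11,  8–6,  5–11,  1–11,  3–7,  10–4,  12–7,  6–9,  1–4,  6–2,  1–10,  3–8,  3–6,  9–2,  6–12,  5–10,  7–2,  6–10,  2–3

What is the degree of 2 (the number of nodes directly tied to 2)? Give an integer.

2 is directly tied to 3, 6, 7, and 9. That is 4 neighbors, so the degree of 2 is 4.

4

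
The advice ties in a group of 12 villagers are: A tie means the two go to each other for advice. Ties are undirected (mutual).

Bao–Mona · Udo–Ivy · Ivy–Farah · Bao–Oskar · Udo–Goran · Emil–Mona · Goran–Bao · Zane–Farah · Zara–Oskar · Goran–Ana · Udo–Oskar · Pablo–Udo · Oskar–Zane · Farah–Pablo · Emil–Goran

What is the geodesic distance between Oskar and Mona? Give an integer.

2

One shortest route is Oskar – Bao – Mona, which uses 2 edges, and Oskar and Mona are not directly tied, so nothing shorter exists. So d(Oskar,Mona) = 2.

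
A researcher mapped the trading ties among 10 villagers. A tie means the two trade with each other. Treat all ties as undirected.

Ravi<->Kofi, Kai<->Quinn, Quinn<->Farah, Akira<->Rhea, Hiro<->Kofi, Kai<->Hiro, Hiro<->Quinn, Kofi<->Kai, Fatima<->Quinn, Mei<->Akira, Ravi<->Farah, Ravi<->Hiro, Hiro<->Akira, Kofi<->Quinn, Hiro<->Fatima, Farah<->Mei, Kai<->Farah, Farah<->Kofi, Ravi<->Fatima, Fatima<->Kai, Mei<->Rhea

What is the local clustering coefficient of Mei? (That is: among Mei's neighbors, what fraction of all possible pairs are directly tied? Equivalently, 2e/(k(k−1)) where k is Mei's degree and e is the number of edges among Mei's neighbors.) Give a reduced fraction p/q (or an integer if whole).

1/3

Mei's neighbors: Akira, Farah, and Rhea (k = 3).
Possible neighbor pairs: C(3,2) = 3. Edges among them: Akira–Rhea → e = 1.
Clustering(Mei) = 1/3.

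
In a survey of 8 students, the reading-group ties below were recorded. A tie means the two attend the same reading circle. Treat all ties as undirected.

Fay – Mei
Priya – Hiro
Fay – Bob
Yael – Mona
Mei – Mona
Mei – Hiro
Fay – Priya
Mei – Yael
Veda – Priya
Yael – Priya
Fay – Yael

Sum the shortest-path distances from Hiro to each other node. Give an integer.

13

Distances from Hiro: Bob:3, Fay:2, Mei:1, Mona:2, Priya:1, Veda:2, Yael:2.
Sum = 3 + 2 + 1 + 2 + 1 + 2 + 2 = 13.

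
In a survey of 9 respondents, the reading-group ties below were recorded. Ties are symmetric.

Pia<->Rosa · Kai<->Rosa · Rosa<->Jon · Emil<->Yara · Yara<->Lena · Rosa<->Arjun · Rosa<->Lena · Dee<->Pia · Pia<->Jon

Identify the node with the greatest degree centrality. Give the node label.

Rosa

Degrees — Arjun:1, Dee:1, Emil:1, Jon:2, Kai:1, Lena:2, Pia:3, Rosa:5, Yara:2.
The maximum is 5, attained only by Rosa.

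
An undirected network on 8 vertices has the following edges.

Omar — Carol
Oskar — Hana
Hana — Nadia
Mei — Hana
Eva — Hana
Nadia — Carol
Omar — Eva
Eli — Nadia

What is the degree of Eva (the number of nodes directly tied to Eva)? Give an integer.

Eva is directly tied to Hana and Omar. That is 2 neighbors, so the degree of Eva is 2.

2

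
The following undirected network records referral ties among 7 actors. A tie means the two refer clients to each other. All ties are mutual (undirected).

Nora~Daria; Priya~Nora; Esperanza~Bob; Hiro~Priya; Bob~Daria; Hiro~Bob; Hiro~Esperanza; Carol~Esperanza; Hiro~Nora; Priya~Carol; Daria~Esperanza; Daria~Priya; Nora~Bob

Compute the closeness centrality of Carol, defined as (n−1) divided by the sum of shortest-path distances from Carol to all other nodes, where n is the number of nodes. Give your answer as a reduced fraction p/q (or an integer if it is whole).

Distances from Carol: Bob:2, Daria:2, Esperanza:1, Hiro:2, Nora:2, Priya:1. Sum = 10.
n = 7, so closeness = 6/10 = 3/5.

3/5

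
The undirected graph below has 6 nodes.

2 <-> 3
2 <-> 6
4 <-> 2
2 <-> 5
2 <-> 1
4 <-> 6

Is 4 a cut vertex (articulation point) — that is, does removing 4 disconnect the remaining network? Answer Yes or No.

No

Even without 4, every remaining node can still reach every other (the residual graph is connected), so 4 is not a cut vertex.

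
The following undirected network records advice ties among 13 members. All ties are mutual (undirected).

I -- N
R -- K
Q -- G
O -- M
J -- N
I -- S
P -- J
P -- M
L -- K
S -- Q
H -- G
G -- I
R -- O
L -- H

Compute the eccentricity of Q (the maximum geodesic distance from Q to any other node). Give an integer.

6

Distances from Q: G:1, H:2, I:2, J:4, K:4, L:3, M:6, N:3, O:6, P:5, R:5, S:1.
The largest is 6 (to M and O), so the eccentricity of Q is 6.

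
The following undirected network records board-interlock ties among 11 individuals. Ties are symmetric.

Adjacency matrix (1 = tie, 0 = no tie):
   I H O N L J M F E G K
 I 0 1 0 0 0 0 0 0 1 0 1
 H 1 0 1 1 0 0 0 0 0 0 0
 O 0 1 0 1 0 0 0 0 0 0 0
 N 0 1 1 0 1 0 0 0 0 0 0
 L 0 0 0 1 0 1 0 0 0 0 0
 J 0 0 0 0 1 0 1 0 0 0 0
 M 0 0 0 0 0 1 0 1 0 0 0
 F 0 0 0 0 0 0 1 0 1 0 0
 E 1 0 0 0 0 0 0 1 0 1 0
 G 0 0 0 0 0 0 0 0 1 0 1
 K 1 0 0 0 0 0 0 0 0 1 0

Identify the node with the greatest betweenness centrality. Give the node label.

Unnormalized betweenness of each node: E:83/6, F:17/2, G:11/6, H:27/2, I:49/3, J:35/6, K:7/3, L:41/6, M:13/2, N:19/2, O:0.
I has the largest value, 49/3, making it the main broker — the node through which the most shortest paths run.

I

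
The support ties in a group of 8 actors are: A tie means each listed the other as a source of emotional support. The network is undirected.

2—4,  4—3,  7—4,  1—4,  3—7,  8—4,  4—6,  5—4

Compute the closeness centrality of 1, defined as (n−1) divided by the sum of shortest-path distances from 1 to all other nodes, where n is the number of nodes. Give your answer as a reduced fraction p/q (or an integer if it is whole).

Distances from 1: 2:2, 3:2, 4:1, 5:2, 6:2, 7:2, 8:2. Sum = 13.
n = 8, so closeness = 7/13.

7/13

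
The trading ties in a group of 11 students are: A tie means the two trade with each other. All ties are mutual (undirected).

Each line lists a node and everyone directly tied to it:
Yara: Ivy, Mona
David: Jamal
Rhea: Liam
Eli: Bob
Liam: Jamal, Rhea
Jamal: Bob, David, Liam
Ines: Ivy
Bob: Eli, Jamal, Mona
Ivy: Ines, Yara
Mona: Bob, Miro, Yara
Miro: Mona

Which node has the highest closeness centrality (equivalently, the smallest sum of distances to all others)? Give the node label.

Farness (sum of distances to all others) for each node — Bob:21, David:33, Eli:30, Ines:43, Ivy:34, Jamal:24, Liam:31, Miro:31, Mona:22, Rhea:40, Yara:27.
The smallest farness is 21, for Bob, so Bob has the highest closeness.

Bob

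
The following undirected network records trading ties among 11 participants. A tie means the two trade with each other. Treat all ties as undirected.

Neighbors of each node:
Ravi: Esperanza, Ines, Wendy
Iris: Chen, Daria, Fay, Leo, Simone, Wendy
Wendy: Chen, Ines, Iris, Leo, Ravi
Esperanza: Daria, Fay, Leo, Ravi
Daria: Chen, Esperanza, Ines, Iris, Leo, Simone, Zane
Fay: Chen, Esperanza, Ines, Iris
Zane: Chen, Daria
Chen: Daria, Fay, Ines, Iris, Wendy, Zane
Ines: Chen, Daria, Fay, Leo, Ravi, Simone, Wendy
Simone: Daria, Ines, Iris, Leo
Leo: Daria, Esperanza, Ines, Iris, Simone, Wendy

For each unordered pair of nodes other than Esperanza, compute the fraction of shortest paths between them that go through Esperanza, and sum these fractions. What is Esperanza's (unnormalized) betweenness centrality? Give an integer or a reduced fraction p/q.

13/6

Pairs whose geodesics pass through Esperanza — Leo–Fay: 1/3; Leo–Ravi: 1/3; Daria–Fay: 1/4; Daria–Ravi: 1/2; Zane–Ravi: 1/4; Fay–Ravi: 1/2.
All other pairs contribute 0.
Summing the contributions gives betweenness(Esperanza) = 13/6.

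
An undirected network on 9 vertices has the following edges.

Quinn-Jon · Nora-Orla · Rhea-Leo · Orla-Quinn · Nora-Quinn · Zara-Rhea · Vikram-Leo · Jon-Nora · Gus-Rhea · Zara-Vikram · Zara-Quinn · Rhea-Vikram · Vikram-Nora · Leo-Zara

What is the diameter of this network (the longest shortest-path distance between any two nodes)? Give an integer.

4

Eccentricity of each node (its greatest distance to any other): Gus:4, Jon:4, Leo:3, Nora:3, Orla:4, Quinn:3, Rhea:3, Vikram:2, Zara:2.
The maximum eccentricity is 4, realized for instance by the pair Orla–Gus via Orla – Quinn – Zara – Rhea – Gus. So the diameter is 4.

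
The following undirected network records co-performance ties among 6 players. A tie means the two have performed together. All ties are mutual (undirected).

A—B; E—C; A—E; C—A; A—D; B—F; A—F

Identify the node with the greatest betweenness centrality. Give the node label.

Unnormalized betweenness of each node: A:8, B:0, C:0, D:0, E:0, F:0.
A has the largest value, 8, making it the main broker — the node through which the most shortest paths run.

A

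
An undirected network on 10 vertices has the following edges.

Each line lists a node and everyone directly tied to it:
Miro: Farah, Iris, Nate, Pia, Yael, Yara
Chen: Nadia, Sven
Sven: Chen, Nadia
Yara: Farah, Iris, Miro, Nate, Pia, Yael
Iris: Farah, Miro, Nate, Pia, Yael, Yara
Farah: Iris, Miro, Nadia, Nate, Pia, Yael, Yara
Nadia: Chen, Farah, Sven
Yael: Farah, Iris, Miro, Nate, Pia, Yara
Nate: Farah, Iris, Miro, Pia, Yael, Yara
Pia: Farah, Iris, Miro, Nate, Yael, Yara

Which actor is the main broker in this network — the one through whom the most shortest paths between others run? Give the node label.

Unnormalized betweenness of each node: Chen:0, Farah:18, Iris:0, Miro:0, Nadia:14, Nate:0, Pia:0, Sven:0, Yael:0, Yara:0.
Farah has the largest value, 18, making it the main broker — the node through which the most shortest paths run.

Farah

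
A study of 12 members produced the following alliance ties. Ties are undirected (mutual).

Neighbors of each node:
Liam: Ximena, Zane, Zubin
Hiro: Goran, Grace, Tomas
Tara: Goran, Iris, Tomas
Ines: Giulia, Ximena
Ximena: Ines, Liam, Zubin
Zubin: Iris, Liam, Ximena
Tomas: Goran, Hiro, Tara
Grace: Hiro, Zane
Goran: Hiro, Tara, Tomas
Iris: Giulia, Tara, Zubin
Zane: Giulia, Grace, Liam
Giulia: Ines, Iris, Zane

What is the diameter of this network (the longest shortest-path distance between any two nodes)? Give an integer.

4

Eccentricity of each node (its greatest distance to any other): Giulia:3, Goran:4, Grace:3, Hiro:4, Ines:4, Iris:3, Liam:4, Tara:3, Tomas:4, Ximena:4, Zane:3, Zubin:4.
The maximum eccentricity is 4, realized for instance by the pair Zubin–Hiro via Zubin – Liam – Zane – Grace – Hiro. So the diameter is 4.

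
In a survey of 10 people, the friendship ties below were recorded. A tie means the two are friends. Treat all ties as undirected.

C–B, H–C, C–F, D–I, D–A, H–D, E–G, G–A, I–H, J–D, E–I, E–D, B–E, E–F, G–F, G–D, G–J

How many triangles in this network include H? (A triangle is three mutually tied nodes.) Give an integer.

H's neighbors: C, D, and I.
Neighbor pairs that are themselves tied: H–D–I. Each forms one triangle with H, for 1 in total.

1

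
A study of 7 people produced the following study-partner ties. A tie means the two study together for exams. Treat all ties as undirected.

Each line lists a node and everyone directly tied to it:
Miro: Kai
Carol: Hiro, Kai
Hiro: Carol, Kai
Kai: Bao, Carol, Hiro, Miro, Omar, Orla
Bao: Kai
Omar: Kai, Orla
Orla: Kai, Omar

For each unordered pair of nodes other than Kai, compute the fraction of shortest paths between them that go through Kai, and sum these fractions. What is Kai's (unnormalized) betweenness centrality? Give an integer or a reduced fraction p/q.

Pairs whose geodesics pass through Kai — Miro–Orla: 1; Miro–Hiro: 1; Miro–Carol: 1; Miro–Omar: 1; Miro–Bao: 1; Orla–Hiro: 1; Orla–Carol: 1; Orla–Bao: 1; Hiro–Omar: 1; Hiro–Bao: 1; Carol–Omar: 1; Carol–Bao: 1; Omar–Bao: 1.
All other pairs contribute 0.
Summing the contributions gives betweenness(Kai) = 13.

13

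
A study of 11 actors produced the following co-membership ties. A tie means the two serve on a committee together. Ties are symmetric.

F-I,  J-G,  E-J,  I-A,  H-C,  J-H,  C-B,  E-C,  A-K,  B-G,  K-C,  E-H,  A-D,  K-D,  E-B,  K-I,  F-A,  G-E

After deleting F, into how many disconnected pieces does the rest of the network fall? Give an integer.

F's neighbors (A and I) remain reachable from one another through other ties, so the rest of the network stays in one piece.

1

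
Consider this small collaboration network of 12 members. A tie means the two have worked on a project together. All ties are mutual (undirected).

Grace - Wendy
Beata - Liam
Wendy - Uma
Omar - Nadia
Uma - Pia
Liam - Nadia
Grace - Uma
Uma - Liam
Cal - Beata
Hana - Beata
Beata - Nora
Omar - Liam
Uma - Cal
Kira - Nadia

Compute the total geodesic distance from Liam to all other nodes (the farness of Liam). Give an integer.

Distances from Liam: Beata:1, Cal:2, Grace:2, Hana:2, Kira:2, Nadia:1, Nora:2, Omar:1, Pia:2, Uma:1, Wendy:2.
Sum = 1 + 2 + 2 + 2 + 2 + 1 + 2 + 1 + 2 + 1 + 2 = 18.

18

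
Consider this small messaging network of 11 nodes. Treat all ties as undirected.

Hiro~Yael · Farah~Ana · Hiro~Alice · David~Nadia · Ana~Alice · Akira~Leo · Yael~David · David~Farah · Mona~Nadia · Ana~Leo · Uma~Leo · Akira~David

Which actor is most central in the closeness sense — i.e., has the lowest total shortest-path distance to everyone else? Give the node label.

David

Farness (sum of distances to all others) for each node — Akira:21, Alice:26, Ana:21, David:18, Farah:21, Hiro:26, Leo:22, Mona:34, Nadia:25, Uma:31, Yael:23.
The smallest farness is 18, for David, so David has the highest closeness.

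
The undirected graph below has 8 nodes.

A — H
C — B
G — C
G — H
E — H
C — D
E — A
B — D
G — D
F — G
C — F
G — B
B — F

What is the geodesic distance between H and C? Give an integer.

One shortest route is H – G – C, which uses 2 edges, and H and C are not directly tied, so nothing shorter exists. So d(H,C) = 2.

2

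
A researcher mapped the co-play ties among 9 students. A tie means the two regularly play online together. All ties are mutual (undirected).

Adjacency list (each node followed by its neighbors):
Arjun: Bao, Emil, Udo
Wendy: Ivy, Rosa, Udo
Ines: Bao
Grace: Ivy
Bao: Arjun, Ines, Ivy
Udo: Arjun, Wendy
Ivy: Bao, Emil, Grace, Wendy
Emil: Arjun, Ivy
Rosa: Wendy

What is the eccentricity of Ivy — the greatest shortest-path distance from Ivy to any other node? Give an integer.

2

Distances from Ivy: Arjun:2, Bao:1, Emil:1, Grace:1, Ines:2, Rosa:2, Udo:2, Wendy:1.
The largest is 2 (to Arjun, Ines, Rosa, and Udo), so the eccentricity of Ivy is 2.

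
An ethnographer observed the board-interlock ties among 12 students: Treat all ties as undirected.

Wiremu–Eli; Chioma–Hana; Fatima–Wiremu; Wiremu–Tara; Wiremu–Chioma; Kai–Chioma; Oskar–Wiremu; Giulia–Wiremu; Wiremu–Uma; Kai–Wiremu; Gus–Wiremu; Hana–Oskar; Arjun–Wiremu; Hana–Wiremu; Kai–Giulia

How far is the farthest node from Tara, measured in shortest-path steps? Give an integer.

2

Distances from Tara: Arjun:2, Chioma:2, Eli:2, Fatima:2, Giulia:2, Gus:2, Hana:2, Kai:2, Oskar:2, Uma:2, Wiremu:1.
The largest is 2 (to Arjun, Uma, Eli, Hana, Fatima, Chioma, Oskar, Giulia, Kai, and Gus), so the eccentricity of Tara is 2.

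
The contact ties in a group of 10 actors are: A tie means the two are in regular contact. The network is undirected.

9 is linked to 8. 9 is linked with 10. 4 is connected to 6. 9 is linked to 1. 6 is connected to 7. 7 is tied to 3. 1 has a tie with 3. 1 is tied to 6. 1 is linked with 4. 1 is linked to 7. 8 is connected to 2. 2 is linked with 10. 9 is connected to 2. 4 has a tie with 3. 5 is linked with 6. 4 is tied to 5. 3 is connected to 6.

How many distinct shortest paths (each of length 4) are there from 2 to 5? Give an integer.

2

The shortest distance is 4. The length-4 paths are: 2–9–1–4–5; 2–9–1–6–5.
That gives 2 distinct shortest paths.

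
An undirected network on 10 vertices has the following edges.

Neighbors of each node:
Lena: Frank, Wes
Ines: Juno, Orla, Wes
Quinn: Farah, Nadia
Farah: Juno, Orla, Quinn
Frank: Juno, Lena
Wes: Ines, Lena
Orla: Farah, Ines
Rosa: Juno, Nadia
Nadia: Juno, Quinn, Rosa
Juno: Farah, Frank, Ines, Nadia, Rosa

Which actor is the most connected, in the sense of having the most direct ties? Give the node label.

Degrees — Farah:3, Frank:2, Ines:3, Juno:5, Lena:2, Nadia:3, Orla:2, Quinn:2, Rosa:2, Wes:2.
The maximum is 5, attained only by Juno.

Juno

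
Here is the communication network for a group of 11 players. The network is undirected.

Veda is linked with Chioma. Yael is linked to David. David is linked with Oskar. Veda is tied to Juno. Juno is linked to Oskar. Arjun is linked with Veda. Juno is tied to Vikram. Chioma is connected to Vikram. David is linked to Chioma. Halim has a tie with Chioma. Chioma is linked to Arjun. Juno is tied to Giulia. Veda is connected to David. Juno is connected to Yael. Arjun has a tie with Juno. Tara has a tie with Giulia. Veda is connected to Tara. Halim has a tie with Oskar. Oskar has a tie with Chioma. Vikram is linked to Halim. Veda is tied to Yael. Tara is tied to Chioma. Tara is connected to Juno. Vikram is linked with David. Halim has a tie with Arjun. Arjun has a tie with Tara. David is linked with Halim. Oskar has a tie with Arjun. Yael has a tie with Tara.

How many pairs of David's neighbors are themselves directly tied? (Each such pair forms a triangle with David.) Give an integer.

David's neighbors: Chioma, Halim, Oskar, Veda, Vikram, and Yael.
Neighbor pairs that are themselves tied: David–Chioma–Halim; David–Chioma–Oskar; David–Chioma–Veda; David–Chioma–Vikram; David–Halim–Oskar; David–Halim–Vikram; David–Veda–Yael. Each forms one triangle with David, for 7 in total.

7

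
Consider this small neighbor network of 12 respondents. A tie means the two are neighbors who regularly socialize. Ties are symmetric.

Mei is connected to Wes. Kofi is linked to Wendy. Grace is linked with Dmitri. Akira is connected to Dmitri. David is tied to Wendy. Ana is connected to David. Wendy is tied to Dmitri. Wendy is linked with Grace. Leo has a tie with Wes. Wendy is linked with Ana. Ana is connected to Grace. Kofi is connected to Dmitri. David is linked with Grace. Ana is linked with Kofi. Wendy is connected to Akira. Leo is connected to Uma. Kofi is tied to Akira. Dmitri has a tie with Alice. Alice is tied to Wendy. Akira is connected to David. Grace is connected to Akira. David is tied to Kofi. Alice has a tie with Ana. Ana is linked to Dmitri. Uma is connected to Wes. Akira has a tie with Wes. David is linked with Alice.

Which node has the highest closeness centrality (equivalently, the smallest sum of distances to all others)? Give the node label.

Akira

Farness (sum of distances to all others) for each node — Akira:16, Alice:25, Ana:23, David:19, Dmitri:19, Grace:20, Kofi:20, Leo:29, Mei:30, Uma:29, Wendy:18, Wes:20.
The smallest farness is 16, for Akira, so Akira has the highest closeness.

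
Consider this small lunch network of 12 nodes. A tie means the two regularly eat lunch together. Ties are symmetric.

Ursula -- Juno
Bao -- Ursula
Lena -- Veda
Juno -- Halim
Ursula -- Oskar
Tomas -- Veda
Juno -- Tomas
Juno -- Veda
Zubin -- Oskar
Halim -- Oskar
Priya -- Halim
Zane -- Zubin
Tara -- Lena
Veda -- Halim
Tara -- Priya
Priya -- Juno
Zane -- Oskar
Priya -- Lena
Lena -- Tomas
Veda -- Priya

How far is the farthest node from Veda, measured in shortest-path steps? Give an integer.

Distances from Veda: Bao:3, Halim:1, Juno:1, Lena:1, Oskar:2, Priya:1, Tara:2, Tomas:1, Ursula:2, Zane:3, Zubin:3.
The largest is 3 (to Bao, Zane, and Zubin), so the eccentricity of Veda is 3.

3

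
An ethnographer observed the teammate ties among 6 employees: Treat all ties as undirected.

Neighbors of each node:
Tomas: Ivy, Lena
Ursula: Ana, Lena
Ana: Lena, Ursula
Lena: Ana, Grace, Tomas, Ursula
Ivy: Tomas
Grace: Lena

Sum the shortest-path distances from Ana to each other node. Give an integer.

9

Distances from Ana: Grace:2, Ivy:3, Lena:1, Tomas:2, Ursula:1.
Sum = 2 + 3 + 1 + 2 + 1 = 9.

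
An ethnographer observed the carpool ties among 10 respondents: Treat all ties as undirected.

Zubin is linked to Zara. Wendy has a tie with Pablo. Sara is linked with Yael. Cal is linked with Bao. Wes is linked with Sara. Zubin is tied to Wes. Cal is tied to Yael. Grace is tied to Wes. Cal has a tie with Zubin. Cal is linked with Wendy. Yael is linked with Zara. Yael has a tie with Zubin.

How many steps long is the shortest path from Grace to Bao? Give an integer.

One shortest route is Grace – Wes – Zubin – Cal – Bao, which uses 4 edges, and at distance 3 from Grace we only reach {Cal, Yael, Zara}, which does not include Bao. So d(Grace,Bao) = 4.

4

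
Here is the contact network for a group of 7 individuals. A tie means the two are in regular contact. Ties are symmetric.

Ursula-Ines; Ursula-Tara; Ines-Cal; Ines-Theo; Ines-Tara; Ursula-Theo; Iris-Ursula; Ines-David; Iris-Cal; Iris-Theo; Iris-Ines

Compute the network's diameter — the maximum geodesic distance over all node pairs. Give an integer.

2

Eccentricity of each node (its greatest distance to any other): Cal:2, David:2, Ines:1, Iris:2, Tara:2, Theo:2, Ursula:2.
The maximum eccentricity is 2, realized for instance by the pair Cal–Ursula via Cal – Iris – Ursula. So the diameter is 2.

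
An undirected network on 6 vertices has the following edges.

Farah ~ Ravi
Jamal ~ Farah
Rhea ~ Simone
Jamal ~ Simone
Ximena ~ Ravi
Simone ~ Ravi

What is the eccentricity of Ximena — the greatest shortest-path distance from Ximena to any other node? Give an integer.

3

Distances from Ximena: Farah:2, Jamal:3, Ravi:1, Rhea:3, Simone:2.
The largest is 3 (to Rhea and Jamal), so the eccentricity of Ximena is 3.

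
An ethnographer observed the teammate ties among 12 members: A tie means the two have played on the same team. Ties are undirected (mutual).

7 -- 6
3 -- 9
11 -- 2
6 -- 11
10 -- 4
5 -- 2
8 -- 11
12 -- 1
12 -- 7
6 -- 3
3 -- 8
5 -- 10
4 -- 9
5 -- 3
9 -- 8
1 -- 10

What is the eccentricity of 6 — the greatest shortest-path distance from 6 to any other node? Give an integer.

3

Distances from 6: 1:3, 2:2, 3:1, 4:3, 5:2, 7:1, 8:2, 9:2, 10:3, 11:1, 12:2.
The largest is 3 (to 10, 4, and 1), so the eccentricity of 6 is 3.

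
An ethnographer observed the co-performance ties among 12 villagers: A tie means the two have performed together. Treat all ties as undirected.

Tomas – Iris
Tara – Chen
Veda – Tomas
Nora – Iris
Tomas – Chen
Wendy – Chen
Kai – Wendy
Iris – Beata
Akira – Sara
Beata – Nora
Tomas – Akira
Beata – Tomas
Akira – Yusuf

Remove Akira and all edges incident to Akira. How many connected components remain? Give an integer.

3

Without Akira, the remaining ties split the others into: {Sara}; {Beata, Chen, Iris, Kai, Nora, Tara, Tomas, Veda, Wendy}; {Yusuf}.
That's 3 separate components.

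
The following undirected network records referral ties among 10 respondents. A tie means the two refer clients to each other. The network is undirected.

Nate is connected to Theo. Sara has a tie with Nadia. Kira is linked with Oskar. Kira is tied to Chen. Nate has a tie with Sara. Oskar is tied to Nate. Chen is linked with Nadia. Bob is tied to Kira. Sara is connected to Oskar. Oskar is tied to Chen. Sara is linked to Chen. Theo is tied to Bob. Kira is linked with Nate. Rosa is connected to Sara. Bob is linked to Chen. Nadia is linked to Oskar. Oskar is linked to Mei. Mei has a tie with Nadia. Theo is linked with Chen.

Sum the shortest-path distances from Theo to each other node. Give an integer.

17

Distances from Theo: Bob:1, Chen:1, Kira:2, Mei:3, Nadia:2, Nate:1, Oskar:2, Rosa:3, Sara:2.
Sum = 1 + 1 + 2 + 3 + 2 + 1 + 2 + 3 + 2 = 17.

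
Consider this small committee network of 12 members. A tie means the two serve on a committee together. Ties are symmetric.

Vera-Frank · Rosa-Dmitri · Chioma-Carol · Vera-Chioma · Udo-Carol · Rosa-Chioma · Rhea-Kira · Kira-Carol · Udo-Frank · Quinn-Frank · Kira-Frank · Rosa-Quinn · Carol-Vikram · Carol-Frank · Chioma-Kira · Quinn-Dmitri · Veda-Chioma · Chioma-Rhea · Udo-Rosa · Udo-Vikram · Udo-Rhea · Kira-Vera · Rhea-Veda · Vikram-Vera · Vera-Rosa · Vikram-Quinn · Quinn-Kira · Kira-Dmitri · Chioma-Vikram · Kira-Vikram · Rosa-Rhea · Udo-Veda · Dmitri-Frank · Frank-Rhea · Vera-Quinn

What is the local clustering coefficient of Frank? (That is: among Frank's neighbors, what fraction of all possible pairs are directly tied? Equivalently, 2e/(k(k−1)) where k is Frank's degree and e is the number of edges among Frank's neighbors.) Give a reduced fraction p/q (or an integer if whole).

3/7

Frank's neighbors: Carol, Dmitri, Kira, Quinn, Rhea, Udo, and Vera (k = 7).
Possible neighbor pairs: C(7,2) = 21. Edges among them: Carol–Kira, Carol–Udo, Dmitri–Kira, Dmitri–Quinn, Kira–Quinn, Kira–Rhea, Kira–Vera, Quinn–Vera, Rhea–Udo → e = 9.
Clustering(Frank) = 9/21 = 3/7.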